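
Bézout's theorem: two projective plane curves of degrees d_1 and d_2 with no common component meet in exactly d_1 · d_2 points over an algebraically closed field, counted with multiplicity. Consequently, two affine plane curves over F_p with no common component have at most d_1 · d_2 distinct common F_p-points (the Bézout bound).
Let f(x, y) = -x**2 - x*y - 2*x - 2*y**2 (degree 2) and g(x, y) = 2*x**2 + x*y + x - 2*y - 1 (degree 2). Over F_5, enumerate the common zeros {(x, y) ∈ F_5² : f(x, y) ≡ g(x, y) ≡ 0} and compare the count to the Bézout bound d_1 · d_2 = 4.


Common zeros: {(3, 0)}; count = 1; Bézout bound = 4.

deg(f) = 2, deg(g) = 2, so Bézout bound = 4.
Scan x ∈ F_5. For each x, list the y ∈ F_5 with f(x, y) ≡ 0 and those with g(x, y) ≡ 0 (mod 5); the common zeros in that column are the intersection.
  x = 0: f ≡ 0 at y ∈ {0}; g ≡ 0 at y ∈ {2}; common: ∅.
  x = 1: f ≡ 0 at y ∈ ∅; g ≡ 0 at y ∈ {2}; common: ∅.
  x = 2: f ≡ 0 at y ∈ {2}; g ≡ 0 at y ∈ ∅; common: ∅.
  x = 3: f ≡ 0 at y ∈ {0, 1}; g ≡ 0 at y ∈ {0}; common: {0}.
  x = 4: f ≡ 0 at y ∈ {1, 2}; g ≡ 0 at y ∈ {0}; common: ∅.
Collecting: common zeros = {(3, 0)}, so the count is 1.
Comparison with the Bézout bound: 1 ≤ 4 = deg(f)·deg(g), as expected for curves with no common component (the affine F_5-count falls short of the bound because intersections may lie at infinity, over extension fields, or carry multiplicity).


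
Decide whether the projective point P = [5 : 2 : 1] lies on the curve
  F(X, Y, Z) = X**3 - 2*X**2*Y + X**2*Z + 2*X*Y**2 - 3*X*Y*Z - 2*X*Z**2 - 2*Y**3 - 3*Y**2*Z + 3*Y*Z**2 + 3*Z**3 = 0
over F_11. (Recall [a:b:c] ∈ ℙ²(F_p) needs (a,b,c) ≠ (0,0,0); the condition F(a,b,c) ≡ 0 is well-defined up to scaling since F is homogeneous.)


F(5,2,1) ≡ 9 (mod 11); P is NOT on the curve.

Evaluate F(5, 2, 1) term-by-term (mod 11).
  X**3 ↦ 1·125·1·1 = 125
  -2*X**2*Y ↦ -2·25·2·1 = -100
  X**2*Z ↦ 1·25·1·1 = 25
  2*X*Y**2 ↦ 2·5·4·1 = 40
  -3*X*Y*Z ↦ -3·5·2·1 = -30
  -2*X*Z**2 ↦ -2·5·1·1 = -10
  -2*Y**3 ↦ -2·1·8·1 = -16
  -3*Y**2*Z ↦ -3·1·4·1 = -12
  3*Y*Z**2 ↦ 3·1·2·1 = 6
  3*Z**3 ↦ 3·1·1·1 = 3
Sum: F(5, 2, 1) = (125) + (-100) + (25) + (40) + (-30) + (-10) + (-16) + (-12) + (6) + (3) = 31.
Reducing mod 11: 31 ≡ 9 (mod 11).
Since F(a, b, c) ≡ 9 ≠ 0 (mod 11), P does NOT lie on the curve.


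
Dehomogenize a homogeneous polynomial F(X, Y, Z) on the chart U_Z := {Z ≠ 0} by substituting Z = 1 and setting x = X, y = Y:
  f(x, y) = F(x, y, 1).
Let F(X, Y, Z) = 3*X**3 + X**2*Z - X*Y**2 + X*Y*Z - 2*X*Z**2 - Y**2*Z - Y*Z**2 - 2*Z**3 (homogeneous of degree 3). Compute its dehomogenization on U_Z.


f(x, y) = 3*x**3 + x**2 - x*y**2 + x*y - 2*x - y**2 - y - 2

On U_Z we set Z = 1. Each monomial c·X^i·Y^j·Z^k in F becomes c·x^i·y^j·1^k = c·x^i·y^j.
Substituting Z = 1: F(X, Y, 1) = 3*x**3 + x**2 - x*y**2 + x*y - 2*x - y**2 - y - 2.
Note: deg(f) ≤ deg(F) = 3; strict inequality happens when F is divisible by Z (lost terms).


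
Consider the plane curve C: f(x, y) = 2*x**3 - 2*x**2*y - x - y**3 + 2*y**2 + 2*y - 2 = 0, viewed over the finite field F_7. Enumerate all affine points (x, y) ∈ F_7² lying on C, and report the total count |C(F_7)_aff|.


Affine F_7-points: {(1, 1), (2, 1), (2, 2), (2, 6), (3, 0), (5, 1), (5, 2), (5, 6), (6, 4), (6, 6)}; count = 10.

For each of the 49 pairs (x, y) ∈ F_7², evaluate f(x, y) mod 7. Record the zeros.
  x = 0: [0↦5, 1↦1, 2↦2, 3↦2, 4↦2, 5↦3, 6↦6]  zeros at y ∈ ∅
  x = 1: [0↦6, 1↦0, 2↦6, 3↦4, 4↦2, 5↦1, 6↦2]  zeros at y ∈ {1}
  x = 2: [0↦5, 1↦0, 2↦0, 3↦6, 4↦5, 5↦5, 6↦0]  zeros at y ∈ {1, 2, 6}
  x = 3: [0↦0, 1↦6, 2↦3, 3↦6, 4↦2, 5↦6, 6↦5]  zeros at y ∈ {0}
  x = 4: [0↦3, 1↦2, 2↦6, 3↦2, 4↦5, 5↦2, 6↦1]  zeros at y ∈ ∅
  x = 5: [0↦5, 1↦0, 2↦0, 3↦6, 4↦5, 5↦5, 6↦0]  zeros at y ∈ {1, 2, 6}
  x = 6: [0↦4, 1↦5, 2↦4, 3↦2, 4↦0, 5↦6, 6↦0]  zeros at y ∈ {4, 6}
Collecting zeros: affine points = {(1, 1), (2, 1), (2, 2), (2, 6), (3, 0), (5, 1), (5, 2), (5, 6), (6, 4), (6, 6)}.
Total count |C(F_7)_aff| = 10.


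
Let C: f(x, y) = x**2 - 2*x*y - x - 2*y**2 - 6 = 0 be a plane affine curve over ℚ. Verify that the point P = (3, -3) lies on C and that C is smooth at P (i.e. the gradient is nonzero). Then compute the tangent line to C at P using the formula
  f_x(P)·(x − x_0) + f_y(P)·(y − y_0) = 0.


Tangent line at P: 11*x + 6*y - 15 = 0.

Step 1: f(3, -3) = 0, so P lies on C.
Step 2: partial derivatives
  f_x(x, y) = 2*x - 2*y - 1, f_y(x, y) = -2*x - 4*y.
  f_x(P) = 11, f_y(P) = 6 (gradient nonzero, so P is smooth).
Step 3: tangent line at P: 11·(x − 3) + 6·(y − -3) = 0.
Expanding: 11*x + 6*y - 15 = 0.


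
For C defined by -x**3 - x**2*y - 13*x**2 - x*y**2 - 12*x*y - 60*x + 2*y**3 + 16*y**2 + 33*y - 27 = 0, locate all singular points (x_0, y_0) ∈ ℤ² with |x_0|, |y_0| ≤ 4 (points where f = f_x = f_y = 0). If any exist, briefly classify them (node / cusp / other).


Singular points: {(-3, -3)}; classification: node.

Compute partial derivatives:
  f_x = -3*x**2 - 2*x*y - 26*x - y**2 - 12*y - 60.
  f_y = -x**2 - 2*x*y - 12*x + 6*y**2 + 32*y + 33.
Scan x_0 ∈ {−4, ..., 4}. For each x_0, f_y(x_0, y) is a polynomial in y; find its integer roots y ∈ {−4, ..., 4}, then test f_x and f at those candidates.
  x = -4: f_y(-4, y) = 6*y**2 + 40*y + 65; no integer root y with |y| ≤ 4.
  x = -3: f_y(-3, y) = 6*y**2 + 38*y + 60; vanishes at y ∈ {-3}. (-3, -3): f_x = 0, f = 0 — SINGULAR.
  x = -2: f_y(-2, y) = 6*y**2 + 36*y + 53; no integer root y with |y| ≤ 4.
  x = -1: f_y(-1, y) = 6*y**2 + 34*y + 44; vanishes at y ∈ {-2}. (-1, -2): f_x = -21 ≠ 0.
  x = 0: f_y(0, y) = 6*y**2 + 32*y + 33; no integer root y with |y| ≤ 4.
  x = 1: f_y(1, y) = 6*y**2 + 30*y + 20; no integer root y with |y| ≤ 4.
  x = 2: f_y(2, y) = 6*y**2 + 28*y + 5; no integer root y with |y| ≤ 4.
  x = 3: f_y(3, y) = 6*y**2 + 26*y - 12; no integer root y with |y| ≤ 4.
  x = 4: f_y(4, y) = 6*y**2 + 24*y - 31; no integer root y with |y| ≤ 4.
Only singular point on the grid: (-3, -3).
Classify: substitute x = -3 + u, y = -3 + v and expand: f = -u**3 - u**2*v - u**2 - u*v**2 + 2*v**3 + v**2.
No constant or linear terms (consistent with a singular point). Quadratic part: -u**2 + v**2. Cubic part: -u**3 - u**2*v - u*v**2 + 2*v**3.
The quadratic part v**2 - u**2 = (v − u)(v + u) splits into two distinct linear factors, so there are two distinct tangent lines y − -3 = ±(x − -3) — this is a node (ordinary double point).
Classification: node.


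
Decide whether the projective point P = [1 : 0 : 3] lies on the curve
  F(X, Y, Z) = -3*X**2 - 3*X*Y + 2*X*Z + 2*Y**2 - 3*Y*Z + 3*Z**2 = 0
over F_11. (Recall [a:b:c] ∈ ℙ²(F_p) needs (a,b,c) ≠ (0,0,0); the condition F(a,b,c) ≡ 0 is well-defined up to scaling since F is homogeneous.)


F(1,0,3) ≡ 8 (mod 11); P is NOT on the curve.

Evaluate F(1, 0, 3) term-by-term (mod 11).
  -3*X**2 ↦ -3·1·1·1 = -3
  -3*X*Y ↦ -3·1·0·1 = 0
  2*X*Z ↦ 2·1·1·3 = 6
  2*Y**2 ↦ 2·1·0·1 = 0
  -3*Y*Z ↦ -3·1·0·3 = 0
  3*Z**2 ↦ 3·1·1·9 = 27
Sum: F(1, 0, 3) = (-3) + (0) + (6) + (0) + (0) + (27) = 30.
Reducing mod 11: 30 ≡ 8 (mod 11).
Since F(a, b, c) ≡ 8 ≠ 0 (mod 11), P does NOT lie on the curve.


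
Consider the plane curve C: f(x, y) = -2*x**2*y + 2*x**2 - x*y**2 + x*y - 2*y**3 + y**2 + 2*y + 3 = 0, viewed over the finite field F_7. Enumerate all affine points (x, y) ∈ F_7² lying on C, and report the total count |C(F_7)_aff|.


Affine F_7-points: {(1, 4), (3, 0), (4, 0), (4, 4), (4, 5)}; count = 5.

For each of the 49 pairs (x, y) ∈ F_7², evaluate f(x, y) mod 7. Record the zeros.
  x = 0: [0↦3, 1↦4, 2↦2, 3↦6, 4↦4, 5↦5, 6↦4]  zeros at y ∈ ∅
  x = 1: [0↦5, 1↦4, 2↦5, 3↦3, 4↦0, 5↦5, 6↦6]  zeros at y ∈ {4}
  x = 2: [0↦4, 1↦4, 2↦4, 3↦6, 4↦5, 5↦3, 6↦2]  zeros at y ∈ ∅
  x = 3: [0↦0, 1↦4, 2↦6, 3↦1, 4↦5, 5↦6, 6↦6]  zeros at y ∈ {0}
  x = 4: [0↦0, 1↦4, 2↦4, 3↦2, 4↦0, 5↦0, 6↦4]  zeros at y ∈ {0, 4, 5}
  x = 5: [0↦4, 1↦4, 2↦5, 3↦2, 4↦4, 5↦6, 6↦3]  zeros at y ∈ ∅
  x = 6: [0↦5, 1↦4, 2↦2, 3↦1, 4↦3, 5↦3, 6↦3]  zeros at y ∈ ∅
Collecting zeros: affine points = {(1, 4), (3, 0), (4, 0), (4, 4), (4, 5)}.
Total count |C(F_7)_aff| = 5.


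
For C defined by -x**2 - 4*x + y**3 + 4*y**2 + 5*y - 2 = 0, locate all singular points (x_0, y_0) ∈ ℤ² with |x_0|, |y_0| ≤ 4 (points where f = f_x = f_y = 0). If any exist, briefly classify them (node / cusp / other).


Singular points: {(-2, -1)}; classification: node.

Compute partial derivatives:
  f_x = -2*x - 4.
  f_y = 3*y**2 + 8*y + 5.
Scan x_0 ∈ {−4, ..., 4}. For each x_0, f_y(x_0, y) is a polynomial in y; find its integer roots y ∈ {−4, ..., 4}, then test f_x and f at those candidates.
  x = -4: f_y(-4, y) = 3*y**2 + 8*y + 5; vanishes at y ∈ {-1}. (-4, -1): f_x = 4 ≠ 0.
  x = -3: f_y(-3, y) = 3*y**2 + 8*y + 5; vanishes at y ∈ {-1}. (-3, -1): f_x = 2 ≠ 0.
  x = -2: f_y(-2, y) = 3*y**2 + 8*y + 5; vanishes at y ∈ {-1}. (-2, -1): f_x = 0, f = 0 — SINGULAR.
  x = -1: f_y(-1, y) = 3*y**2 + 8*y + 5; vanishes at y ∈ {-1}. (-1, -1): f_x = -2 ≠ 0.
  x = 0: f_y(0, y) = 3*y**2 + 8*y + 5; vanishes at y ∈ {-1}. (0, -1): f_x = -4 ≠ 0.
  x = 1: f_y(1, y) = 3*y**2 + 8*y + 5; vanishes at y ∈ {-1}. (1, -1): f_x = -6 ≠ 0.
  x = 2: f_y(2, y) = 3*y**2 + 8*y + 5; vanishes at y ∈ {-1}. (2, -1): f_x = -8 ≠ 0.
  x = 3: f_y(3, y) = 3*y**2 + 8*y + 5; vanishes at y ∈ {-1}. (3, -1): f_x = -10 ≠ 0.
  x = 4: f_y(4, y) = 3*y**2 + 8*y + 5; vanishes at y ∈ {-1}. (4, -1): f_x = -12 ≠ 0.
Only singular point on the grid: (-2, -1).
Classify: substitute x = -2 + u, y = -1 + v and expand: f = -u**2 + v**3 + v**2.
No constant or linear terms (consistent with a singular point). Quadratic part: -u**2 + v**2. Cubic part: v**3.
The quadratic part v**2 - u**2 = (v − u)(v + u) splits into two distinct linear factors, so there are two distinct tangent lines y − -1 = ±(x − -2) — this is a node (ordinary double point).
Classification: node.


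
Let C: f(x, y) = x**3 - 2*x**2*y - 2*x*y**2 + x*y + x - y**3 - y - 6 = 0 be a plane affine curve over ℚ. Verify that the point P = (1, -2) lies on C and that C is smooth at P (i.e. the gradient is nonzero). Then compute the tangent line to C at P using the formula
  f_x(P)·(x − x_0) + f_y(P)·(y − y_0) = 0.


Tangent line at P: 2*x - 6*y - 14 = 0.

Step 1: f(1, -2) = 0, so P lies on C.
Step 2: partial derivatives
  f_x(x, y) = 3*x**2 - 4*x*y - 2*y**2 + y + 1, f_y(x, y) = -2*x**2 - 4*x*y + x - 3*y**2 - 1.
  f_x(P) = 2, f_y(P) = -6 (gradient nonzero, so P is smooth).
Step 3: tangent line at P: 2·(x − 1) + -6·(y − -2) = 0.
Expanding: 2*x - 6*y - 14 = 0.


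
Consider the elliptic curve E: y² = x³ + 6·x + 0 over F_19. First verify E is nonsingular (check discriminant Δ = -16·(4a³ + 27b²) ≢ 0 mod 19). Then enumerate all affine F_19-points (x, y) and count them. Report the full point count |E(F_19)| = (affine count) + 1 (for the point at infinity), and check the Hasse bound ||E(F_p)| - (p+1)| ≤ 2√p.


Affine points = {(0, 0), (1, 8), (1, 11), (2, 1), (2, 18), (3, 8), (3, 11), (6, 9), (6, 10), (7, 9), (7, 10), (8, 3), (8, 16), (9, 2), (9, 17), (14, 4), (14, 15), (15, 8), (15, 11)}; affine count = 19; |E(F_19)| = 20.

Discriminant check: Δ ∝ 4a³ + 27b² = 4·6³ + 27·0² = 4·216 + 27·0 ≡ 9 (mod 19). Nonzero ⇒ E is nonsingular.
For each x ∈ F_19, compute rhs = x³ + 6·x + 0 mod 19, then count y ∈ F_19 with y² ≡ rhs.
  x = 0: rhs = 0, matching y values: 0 (1 points).
  x = 1: rhs = 7, matching y values: 8, 11 (2 points).
  x = 2: rhs = 1, matching y values: 1, 18 (2 points).
  x = 3: rhs = 7, matching y values: 8, 11 (2 points).
  x = 4: rhs = 12, matching y values: none (0 points).
  x = 5: rhs = 3, matching y values: none (0 points).
  x = 6: rhs = 5, matching y values: 9, 10 (2 points).
  x = 7: rhs = 5, matching y values: 9, 10 (2 points).
  x = 8: rhs = 9, matching y values: 3, 16 (2 points).
  x = 9: rhs = 4, matching y values: 2, 17 (2 points).
  x = 10: rhs = 15, matching y values: none (0 points).
  x = 11: rhs = 10, matching y values: none (0 points).
  x = 12: rhs = 14, matching y values: none (0 points).
  x = 13: rhs = 14, matching y values: none (0 points).
  x = 14: rhs = 16, matching y values: 4, 15 (2 points).
  x = 15: rhs = 7, matching y values: 8, 11 (2 points).
  x = 16: rhs = 12, matching y values: none (0 points).
  x = 17: rhs = 18, matching y values: none (0 points).
  x = 18: rhs = 12, matching y values: none (0 points).
Total affine count: 19.
Full point count |E(F_19)| = 19 + 1 = 20.
Hasse bound: |20 − (19+1)| = |0| = 0 ≤ 2√19 ≈ 8.7178 ✓.


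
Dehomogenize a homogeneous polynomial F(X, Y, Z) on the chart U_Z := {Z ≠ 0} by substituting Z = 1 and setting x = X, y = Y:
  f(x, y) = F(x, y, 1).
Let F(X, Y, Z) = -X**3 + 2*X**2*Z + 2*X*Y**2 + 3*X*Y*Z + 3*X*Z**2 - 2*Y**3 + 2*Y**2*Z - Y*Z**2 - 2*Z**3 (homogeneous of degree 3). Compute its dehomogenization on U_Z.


f(x, y) = -x**3 + 2*x**2 + 2*x*y**2 + 3*x*y + 3*x - 2*y**3 + 2*y**2 - y - 2

On U_Z we set Z = 1. Each monomial c·X^i·Y^j·Z^k in F becomes c·x^i·y^j·1^k = c·x^i·y^j.
Substituting Z = 1: F(X, Y, 1) = -x**3 + 2*x**2 + 2*x*y**2 + 3*x*y + 3*x - 2*y**3 + 2*y**2 - y - 2.
Note: deg(f) ≤ deg(F) = 3; strict inequality happens when F is divisible by Z (lost terms).


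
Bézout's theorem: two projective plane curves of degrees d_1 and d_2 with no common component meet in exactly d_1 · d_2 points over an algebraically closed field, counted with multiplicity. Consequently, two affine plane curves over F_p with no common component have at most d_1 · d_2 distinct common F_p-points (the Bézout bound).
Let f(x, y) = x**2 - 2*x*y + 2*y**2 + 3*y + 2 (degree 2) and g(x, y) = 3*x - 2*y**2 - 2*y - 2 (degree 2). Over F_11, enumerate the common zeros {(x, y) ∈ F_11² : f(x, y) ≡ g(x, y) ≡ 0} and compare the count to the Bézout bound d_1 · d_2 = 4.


Common zeros: {(8, 0)}; count = 1; Bézout bound = 4.

deg(f) = 2, deg(g) = 2, so Bézout bound = 4.
Scan x ∈ F_11. For each x, list the y ∈ F_11 with f(x, y) ≡ 0 and those with g(x, y) ≡ 0 (mod 11); the common zeros in that column are the intersection.
  x = 0: f ≡ 0 at y ∈ {7, 8}; g ≡ 0 at y ∈ ∅; common: ∅.
  x = 1: f ≡ 0 at y ∈ ∅; g ≡ 0 at y ∈ {2, 8}; common: ∅.
  x = 2: f ≡ 0 at y ∈ ∅; g ≡ 0 at y ∈ {1, 9}; common: ∅.
  x = 3: f ≡ 0 at y ∈ {0, 7}; g ≡ 0 at y ∈ {4, 6}; common: ∅.
  x = 4: f ≡ 0 at y ∈ ∅; g ≡ 0 at y ∈ ∅; common: ∅.
  x = 5: f ≡ 0 at y ∈ {1, 8}; g ≡ 0 at y ∈ {3, 7}; common: ∅.
  x = 6: f ≡ 0 at y ∈ ∅; g ≡ 0 at y ∈ {5}; common: ∅.
  x = 7: f ≡ 0 at y ∈ ∅; g ≡ 0 at y ∈ ∅; common: ∅.
  x = 8: f ≡ 0 at y ∈ {0, 1}; g ≡ 0 at y ∈ {0, 10}; common: {0}.
  x = 9: f ≡ 0 at y ∈ {4, 9}; g ≡ 0 at y ∈ ∅; common: ∅.
  x = 10: f ≡ 0 at y ∈ {4, 10}; g ≡ 0 at y ∈ ∅; common: ∅.
Collecting: common zeros = {(8, 0)}, so the count is 1.
Comparison with the Bézout bound: 1 ≤ 4 = deg(f)·deg(g), as expected for curves with no common component (the affine F_11-count falls short of the bound because intersections may lie at infinity, over extension fields, or carry multiplicity).


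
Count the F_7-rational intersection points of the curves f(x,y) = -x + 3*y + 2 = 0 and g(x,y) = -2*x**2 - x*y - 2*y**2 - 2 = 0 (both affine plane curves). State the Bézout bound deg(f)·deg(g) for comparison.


Common zeros: {(1, 2), (6, 6)}; count = 2; Bézout bound = 2.

deg(f) = 1, deg(g) = 2, so Bézout bound = 2.
Scan x ∈ F_7. For each x, list the y ∈ F_7 with f(x, y) ≡ 0 and those with g(x, y) ≡ 0 (mod 7); the common zeros in that column are the intersection.
  x = 0: f ≡ 0 at y ∈ {4}; g ≡ 0 at y ∈ ∅; common: ∅.
  x = 1: f ≡ 0 at y ∈ {2}; g ≡ 0 at y ∈ {1, 2}; common: {2}.
  x = 2: f ≡ 0 at y ∈ {0}; g ≡ 0 at y ∈ {1, 5}; common: ∅.
  x = 3: f ≡ 0 at y ∈ {5}; g ≡ 0 at y ∈ ∅; common: ∅.
  x = 4: f ≡ 0 at y ∈ {3}; g ≡ 0 at y ∈ ∅; common: ∅.
  x = 5: f ≡ 0 at y ∈ {1}; g ≡ 0 at y ∈ {2, 6}; common: ∅.
  x = 6: f ≡ 0 at y ∈ {6}; g ≡ 0 at y ∈ {5, 6}; common: {6}.
Collecting: common zeros = {(1, 2), (6, 6)}, so the count is 2.
Comparison with the Bézout bound: 2 ≤ 2 = deg(f)·deg(g), as expected for curves with no common component (the bound is attained).


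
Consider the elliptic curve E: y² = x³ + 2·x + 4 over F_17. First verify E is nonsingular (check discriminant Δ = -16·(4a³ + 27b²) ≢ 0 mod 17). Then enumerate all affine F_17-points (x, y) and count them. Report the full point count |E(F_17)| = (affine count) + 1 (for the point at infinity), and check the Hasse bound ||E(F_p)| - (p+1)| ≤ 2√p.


Affine points = {(0, 2), (0, 15), (2, 4), (2, 13), (4, 5), (4, 12), (7, 2), (7, 15), (10, 2), (10, 15), (13, 0), (15, 3), (15, 14), (16, 1), (16, 16)}; affine count = 15; |E(F_17)| = 16.

Discriminant check: Δ ∝ 4a³ + 27b² = 4·2³ + 27·4² = 4·8 + 27·16 ≡ 5 (mod 17). Nonzero ⇒ E is nonsingular.
For each x ∈ F_17, compute rhs = x³ + 2·x + 4 mod 17, then count y ∈ F_17 with y² ≡ rhs.
  x = 0: rhs = 4, matching y values: 2, 15 (2 points).
  x = 1: rhs = 7, matching y values: none (0 points).
  x = 2: rhs = 16, matching y values: 4, 13 (2 points).
  x = 3: rhs = 3, matching y values: none (0 points).
  x = 4: rhs = 8, matching y values: 5, 12 (2 points).
  x = 5: rhs = 3, matching y values: none (0 points).
  x = 6: rhs = 11, matching y values: none (0 points).
  x = 7: rhs = 4, matching y values: 2, 15 (2 points).
  x = 8: rhs = 5, matching y values: none (0 points).
  x = 9: rhs = 3, matching y values: none (0 points).
  x = 10: rhs = 4, matching y values: 2, 15 (2 points).
  x = 11: rhs = 14, matching y values: none (0 points).
  x = 12: rhs = 5, matching y values: none (0 points).
  x = 13: rhs = 0, matching y values: 0 (1 points).
  x = 14: rhs = 5, matching y values: none (0 points).
  x = 15: rhs = 9, matching y values: 3, 14 (2 points).
  x = 16: rhs = 1, matching y values: 1, 16 (2 points).
Total affine count: 15.
Full point count |E(F_17)| = 15 + 1 = 16.
Hasse bound: |16 − (17+1)| = |-2| = 2 ≤ 2√17 ≈ 8.2462 ✓.


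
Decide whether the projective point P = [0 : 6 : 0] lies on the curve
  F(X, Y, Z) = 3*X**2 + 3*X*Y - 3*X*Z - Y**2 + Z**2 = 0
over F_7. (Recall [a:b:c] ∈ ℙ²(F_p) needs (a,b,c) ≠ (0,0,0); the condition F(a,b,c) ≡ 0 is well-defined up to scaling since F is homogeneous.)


F(0,6,0) ≡ 6 (mod 7); P is NOT on the curve.

Evaluate F(0, 6, 0) term-by-term (mod 7).
  3*X**2 ↦ 3·0·1·1 = 0
  3*X*Y ↦ 3·0·6·1 = 0
  -3*X*Z ↦ -3·0·1·0 = 0
  -Y**2 ↦ -1·1·36·1 = -36
  Z**2 ↦ 1·1·1·0 = 0
Sum: F(0, 6, 0) = (0) + (0) + (0) + (-36) + (0) = -36.
Reducing mod 7: -36 ≡ 6 (mod 7).
Since F(a, b, c) ≡ 6 ≠ 0 (mod 7), P does NOT lie on the curve.


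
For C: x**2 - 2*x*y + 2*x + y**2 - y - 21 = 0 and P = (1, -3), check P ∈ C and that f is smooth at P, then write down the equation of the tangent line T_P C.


Tangent line at P: 10*x - 9*y - 37 = 0.

Step 1: f(1, -3) = 0, so P lies on C.
Step 2: partial derivatives
  f_x(x, y) = 2*x - 2*y + 2, f_y(x, y) = -2*x + 2*y - 1.
  f_x(P) = 10, f_y(P) = -9 (gradient nonzero, so P is smooth).
Step 3: tangent line at P: 10·(x − 1) + -9·(y − -3) = 0.
Expanding: 10*x - 9*y - 37 = 0.


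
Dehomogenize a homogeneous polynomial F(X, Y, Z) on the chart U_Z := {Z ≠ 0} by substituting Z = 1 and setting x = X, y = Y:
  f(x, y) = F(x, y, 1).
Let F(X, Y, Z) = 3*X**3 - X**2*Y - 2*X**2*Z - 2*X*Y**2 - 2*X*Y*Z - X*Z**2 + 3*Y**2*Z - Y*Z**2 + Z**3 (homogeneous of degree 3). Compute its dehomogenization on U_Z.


f(x, y) = 3*x**3 - x**2*y - 2*x**2 - 2*x*y**2 - 2*x*y - x + 3*y**2 - y + 1

On U_Z we set Z = 1. Each monomial c·X^i·Y^j·Z^k in F becomes c·x^i·y^j·1^k = c·x^i·y^j.
Substituting Z = 1: F(X, Y, 1) = 3*x**3 - x**2*y - 2*x**2 - 2*x*y**2 - 2*x*y - x + 3*y**2 - y + 1.
Note: deg(f) ≤ deg(F) = 3; strict inequality happens when F is divisible by Z (lost terms).


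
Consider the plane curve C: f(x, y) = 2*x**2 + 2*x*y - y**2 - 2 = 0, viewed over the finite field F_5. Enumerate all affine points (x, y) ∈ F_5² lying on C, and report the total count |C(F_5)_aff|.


Affine F_5-points: {(1, 0), (1, 2), (2, 2), (3, 3), (4, 0), (4, 3)}; count = 6.

For each of the 25 pairs (x, y) ∈ F_5², evaluate f(x, y) mod 5. Record the zeros.
  x = 0: [0↦3, 1↦2, 2↦4, 3↦4, 4↦2]  zeros at y ∈ ∅
  x = 1: [0↦0, 1↦1, 2↦0, 3↦2, 4↦2]  zeros at y ∈ {0, 2}
  x = 2: [0↦1, 1↦4, 2↦0, 3↦4, 4↦1]  zeros at y ∈ {2}
  x = 3: [0↦1, 1↦1, 2↦4, 3↦0, 4↦4]  zeros at y ∈ {3}
  x = 4: [0↦0, 1↦2, 2↦2, 3↦0, 4↦1]  zeros at y ∈ {0, 3}
Collecting zeros: affine points = {(1, 0), (1, 2), (2, 2), (3, 3), (4, 0), (4, 3)}.
Total count |C(F_5)_aff| = 6.


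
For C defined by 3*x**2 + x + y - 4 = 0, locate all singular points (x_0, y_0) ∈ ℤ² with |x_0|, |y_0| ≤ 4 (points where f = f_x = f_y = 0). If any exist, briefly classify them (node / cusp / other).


No singular points in the scanned grid; C is smooth there.

Compute partial derivatives:
  f_x = 6*x + 1.
  f_y = 1.
f_y = 1 is a nonzero constant, so f_y never vanishes: no point (x, y) can satisfy f = f_x = f_y = 0. In particular no (x, y) ∈ {−4, ..., 4}² is singular; the curve is smooth.


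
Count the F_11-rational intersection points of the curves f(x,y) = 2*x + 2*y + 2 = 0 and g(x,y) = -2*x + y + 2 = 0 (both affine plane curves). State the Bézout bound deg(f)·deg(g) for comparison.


Common zeros: {(4, 6)}; count = 1; Bézout bound = 1.

deg(f) = 1, deg(g) = 1, so Bézout bound = 1.
Scan x ∈ F_11. For each x, list the y ∈ F_11 with f(x, y) ≡ 0 and those with g(x, y) ≡ 0 (mod 11); the common zeros in that column are the intersection.
  x = 0: f ≡ 0 at y ∈ {10}; g ≡ 0 at y ∈ {9}; common: ∅.
  x = 1: f ≡ 0 at y ∈ {9}; g ≡ 0 at y ∈ {0}; common: ∅.
  x = 2: f ≡ 0 at y ∈ {8}; g ≡ 0 at y ∈ {2}; common: ∅.
  x = 3: f ≡ 0 at y ∈ {7}; g ≡ 0 at y ∈ {4}; common: ∅.
  x = 4: f ≡ 0 at y ∈ {6}; g ≡ 0 at y ∈ {6}; common: {6}.
  x = 5: f ≡ 0 at y ∈ {5}; g ≡ 0 at y ∈ {8}; common: ∅.
  x = 6: f ≡ 0 at y ∈ {4}; g ≡ 0 at y ∈ {10}; common: ∅.
  x = 7: f ≡ 0 at y ∈ {3}; g ≡ 0 at y ∈ {1}; common: ∅.
  x = 8: f ≡ 0 at y ∈ {2}; g ≡ 0 at y ∈ {3}; common: ∅.
  x = 9: f ≡ 0 at y ∈ {1}; g ≡ 0 at y ∈ {5}; common: ∅.
  x = 10: f ≡ 0 at y ∈ {0}; g ≡ 0 at y ∈ {7}; common: ∅.
Collecting: common zeros = {(4, 6)}, so the count is 1.
Comparison with the Bézout bound: 1 ≤ 1 = deg(f)·deg(g), as expected for curves with no common component (the bound is attained).


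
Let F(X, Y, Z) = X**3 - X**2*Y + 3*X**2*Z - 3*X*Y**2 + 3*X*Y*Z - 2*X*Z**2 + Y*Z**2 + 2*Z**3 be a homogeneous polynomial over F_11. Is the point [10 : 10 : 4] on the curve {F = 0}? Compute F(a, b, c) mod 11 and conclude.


F(10,10,4) ≡ 6 (mod 11); P is NOT on the curve.

Evaluate F(10, 10, 4) term-by-term (mod 11).
  X**3 ↦ 1·1000·1·1 = 1000
  -X**2*Y ↦ -1·100·10·1 = -1000
  3*X**2*Z ↦ 3·100·1·4 = 1200
  -3*X*Y**2 ↦ -3·10·100·1 = -3000
  3*X*Y*Z ↦ 3·10·10·4 = 1200
  -2*X*Z**2 ↦ -2·10·1·16 = -320
  Y*Z**2 ↦ 1·1·10·16 = 160
  2*Z**3 ↦ 2·1·1·64 = 128
Sum: F(10, 10, 4) = (1000) + (-1000) + (1200) + (-3000) + (1200) + (-320) + (160) + (128) = -632.
Reducing mod 11: -632 ≡ 6 (mod 11).
Since F(a, b, c) ≡ 6 ≠ 0 (mod 11), P does NOT lie on the curve.


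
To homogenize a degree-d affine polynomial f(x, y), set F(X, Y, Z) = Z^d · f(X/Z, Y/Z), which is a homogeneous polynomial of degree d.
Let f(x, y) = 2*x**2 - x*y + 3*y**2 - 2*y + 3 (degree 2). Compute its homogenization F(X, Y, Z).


F(X, Y, Z) = 2*X**2 - X*Y + 3*Y**2 - 2*Y*Z + 3*Z**2

deg(f) = 2.
Substitute x = X/Z, y = Y/Z into f, then multiply by Z^2.
  monomial 2·x^2·y^0 ↦ 2·X^2·Y^0·Z^0.
  monomial -1·x^1·y^1 ↦ -1·X^1·Y^1·Z^0.
  monomial 3·x^0·y^2 ↦ 3·X^0·Y^2·Z^0.
  monomial -2·x^0·y^1 ↦ -2·X^0·Y^1·Z^1.
  monomial 3·x^0·y^0 ↦ 3·X^0·Y^0·Z^2.
Collecting: F(X, Y, Z) = 2*X**2 - X*Y + 3*Y**2 - 2*Y*Z + 3*Z**2.


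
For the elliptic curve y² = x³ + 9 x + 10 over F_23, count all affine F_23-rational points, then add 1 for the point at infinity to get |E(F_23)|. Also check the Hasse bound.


Affine points = {(2, 6), (2, 17), (3, 8), (3, 15), (4, 8), (4, 15), (6, 2), (6, 21), (7, 5), (7, 18), (12, 11), (12, 12), (13, 1), (13, 22), (15, 1), (15, 22), (16, 8), (16, 15), (17, 4), (17, 19), (18, 1), (18, 22), (19, 5), (19, 18), (20, 5), (20, 18), (22, 0)}; affine count = 27; |E(F_23)| = 28.

Discriminant check: Δ ∝ 4a³ + 27b² = 4·9³ + 27·10² = 4·729 + 27·100 ≡ 4 (mod 23). Nonzero ⇒ E is nonsingular.
For each x ∈ F_23, compute rhs = x³ + 9·x + 10 mod 23, then count y ∈ F_23 with y² ≡ rhs.
  x = 0: rhs = 10, matching y values: none (0 points).
  x = 1: rhs = 20, matching y values: none (0 points).
  x = 2: rhs = 13, matching y values: 6, 17 (2 points).
  x = 3: rhs = 18, matching y values: 8, 15 (2 points).
  x = 4: rhs = 18, matching y values: 8, 15 (2 points).
  x = 5: rhs = 19, matching y values: none (0 points).
  x = 6: rhs = 4, matching y values: 2, 21 (2 points).
  x = 7: rhs = 2, matching y values: 5, 18 (2 points).
  x = 8: rhs = 19, matching y values: none (0 points).
  x = 9: rhs = 15, matching y values: none (0 points).
  x = 10: rhs = 19, matching y values: none (0 points).
  x = 11: rhs = 14, matching y values: none (0 points).
  x = 12: rhs = 6, matching y values: 11, 12 (2 points).
  x = 13: rhs = 1, matching y values: 1, 22 (2 points).
  x = 14: rhs = 5, matching y values: none (0 points).
  x = 15: rhs = 1, matching y values: 1, 22 (2 points).
  x = 16: rhs = 18, matching y values: 8, 15 (2 points).
  x = 17: rhs = 16, matching y values: 4, 19 (2 points).
  x = 18: rhs = 1, matching y values: 1, 22 (2 points).
  x = 19: rhs = 2, matching y values: 5, 18 (2 points).
  x = 20: rhs = 2, matching y values: 5, 18 (2 points).
  x = 21: rhs = 7, matching y values: none (0 points).
  x = 22: rhs = 0, matching y values: 0 (1 points).
Total affine count: 27.
Full point count |E(F_23)| = 27 + 1 = 28.
Hasse bound: |28 − (23+1)| = |4| = 4 ≤ 2√23 ≈ 9.5917 ✓.


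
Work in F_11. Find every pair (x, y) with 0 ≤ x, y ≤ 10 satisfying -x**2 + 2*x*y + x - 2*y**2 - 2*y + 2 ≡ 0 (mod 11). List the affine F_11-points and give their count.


Affine F_11-points: {(0, 3), (0, 7), (1, 1), (1, 10), (2, 0), (2, 1), (4, 7), (7, 3), (9, 9), (9, 10), (10, 0), (10, 9)}; count = 12.

For each of the 121 pairs (x, y) ∈ F_11², evaluate f(x, y) mod 11. Record the zeros.
  x = 0: [0↦2, 1↦9, 2↦1, 3↦0, 4↦6, 5↦8, 6↦6, 7↦0, 8↦1, 9↦9, 10↦2]  zeros at y ∈ {3, 7}
  x = 1: [0↦2, 1↦0, 2↦5, 3↦6, 4↦3, 5↦7, 6↦7, 7↦3, 8↦6, 9↦5, 10↦0]  zeros at y ∈ {1, 10}
  x = 2: [0↦0, 1↦0, 2↦7, 3↦10, 4↦9, 5↦4, 6↦6, 7↦4, 8↦9, 9↦10, 10↦7]  zeros at y ∈ {0, 1}
  x = 3: [0↦7, 1↦9, 2↦7, 3↦1, 4↦2, 5↦10, 6↦3, 7↦3, 8↦10, 9↦2, 10↦1]  zeros at y ∈ ∅
  x = 4: [0↦1, 1↦5, 2↦5, 3↦1, 4↦4, 5↦3, 6↦9, 7↦0, 8↦9, 9↦3, 10↦4]  zeros at y ∈ {7}
  x = 5: [0↦4, 1↦10, 2↦1, 3↦10, 4↦4, 5↦5, 6↦2, 7↦6, 8↦6, 9↦2, 10↦5]  zeros at y ∈ ∅
  x = 6: [0↦5, 1↦2, 2↦6, 3↦6, 4↦2, 5↦5, 6↦4, 7↦10, 8↦1, 9↦10, 10↦4]  zeros at y ∈ ∅
  x = 7: [0↦4, 1↦3, 2↦9, 3↦0, 4↦9, 5↦3, 6↦4, 7↦1, 8↦5, 9↦5, 10↦1]  zeros at y ∈ {3}
  x = 8: [0↦1, 1↦2, 2↦10, 3↦3, 4↦3, 5↦10, 6↦2, 7↦1, 8↦7, 9↦9, 10↦7]  zeros at y ∈ ∅
  x = 9: [0↦7, 1↦10, 2↦9, 3↦4, 4↦6, 5↦4, 6↦9, 7↦10, 8↦7, 9↦0, 10↦0]  zeros at y ∈ {9, 10}
  x = 10: [0↦0, 1↦5, 2↦6, 3↦3, 4↦7, 5↦7, 6↦3, 7↦6, 8↦5, 9↦0, 10↦2]  zeros at y ∈ {0, 9}
Collecting zeros: affine points = {(0, 3), (0, 7), (1, 1), (1, 10), (2, 0), (2, 1), (4, 7), (7, 3), (9, 9), (9, 10), (10, 0), (10, 9)}.
Total count |C(F_11)_aff| = 12.


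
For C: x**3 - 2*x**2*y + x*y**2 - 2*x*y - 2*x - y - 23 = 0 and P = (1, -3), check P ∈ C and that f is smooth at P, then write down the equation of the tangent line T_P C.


Tangent line at P: 28*x - 11*y - 61 = 0.

Step 1: f(1, -3) = 0, so P lies on C.
Step 2: partial derivatives
  f_x(x, y) = 3*x**2 - 4*x*y + y**2 - 2*y - 2, f_y(x, y) = -2*x**2 + 2*x*y - 2*x - 1.
  f_x(P) = 28, f_y(P) = -11 (gradient nonzero, so P is smooth).
Step 3: tangent line at P: 28·(x − 1) + -11·(y − -3) = 0.
Expanding: 28*x - 11*y - 61 = 0.


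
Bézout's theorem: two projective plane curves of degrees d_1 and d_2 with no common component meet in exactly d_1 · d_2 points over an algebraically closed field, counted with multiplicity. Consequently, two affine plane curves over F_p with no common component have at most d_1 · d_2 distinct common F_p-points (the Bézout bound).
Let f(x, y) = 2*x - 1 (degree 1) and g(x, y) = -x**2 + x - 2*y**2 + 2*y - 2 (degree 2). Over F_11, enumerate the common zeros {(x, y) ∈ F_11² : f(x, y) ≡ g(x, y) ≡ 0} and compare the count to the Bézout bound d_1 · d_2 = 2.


Common zeros: {(6, 3), (6, 9)}; count = 2; Bézout bound = 2.

deg(f) = 1, deg(g) = 2, so Bézout bound = 2.
Scan x ∈ F_11. For each x, list the y ∈ F_11 with f(x, y) ≡ 0 and those with g(x, y) ≡ 0 (mod 11); the common zeros in that column are the intersection.
  x = 0: f ≡ 0 at y ∈ ∅; g ≡ 0 at y ∈ ∅; common: ∅.
  x = 1: f ≡ 0 at y ∈ ∅; g ≡ 0 at y ∈ ∅; common: ∅.
  x = 2: f ≡ 0 at y ∈ ∅; g ≡ 0 at y ∈ {5, 7}; common: ∅.
  x = 3: f ≡ 0 at y ∈ ∅; g ≡ 0 at y ∈ ∅; common: ∅.
  x = 4: f ≡ 0 at y ∈ ∅; g ≡ 0 at y ∈ ∅; common: ∅.
  x = 5: f ≡ 0 at y ∈ ∅; g ≡ 0 at y ∈ {0, 1}; common: ∅.
  x = 6: f ≡ 0 at y ∈ {0, 1, 2, 3, 4, 5, 6, 7, 8, 9, 10}; g ≡ 0 at y ∈ {3, 9}; common: {3, 9}.
  x = 7: f ≡ 0 at y ∈ ∅; g ≡ 0 at y ∈ {0, 1}; common: ∅.
  x = 8: f ≡ 0 at y ∈ ∅; g ≡ 0 at y ∈ ∅; common: ∅.
  x = 9: f ≡ 0 at y ∈ ∅; g ≡ 0 at y ∈ ∅; common: ∅.
  x = 10: f ≡ 0 at y ∈ ∅; g ≡ 0 at y ∈ {5, 7}; common: ∅.
Collecting: common zeros = {(6, 3), (6, 9)}, so the count is 2.
Comparison with the Bézout bound: 2 ≤ 2 = deg(f)·deg(g), as expected for curves with no common component (the bound is attained).


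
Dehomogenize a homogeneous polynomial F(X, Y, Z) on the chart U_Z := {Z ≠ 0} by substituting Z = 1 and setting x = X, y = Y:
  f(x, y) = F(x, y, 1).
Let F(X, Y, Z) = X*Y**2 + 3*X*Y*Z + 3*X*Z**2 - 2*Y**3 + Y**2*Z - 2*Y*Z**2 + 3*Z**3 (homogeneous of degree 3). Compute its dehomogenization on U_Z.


f(x, y) = x*y**2 + 3*x*y + 3*x - 2*y**3 + y**2 - 2*y + 3

On U_Z we set Z = 1. Each monomial c·X^i·Y^j·Z^k in F becomes c·x^i·y^j·1^k = c·x^i·y^j.
Substituting Z = 1: F(X, Y, 1) = x*y**2 + 3*x*y + 3*x - 2*y**3 + y**2 - 2*y + 3.
Note: deg(f) ≤ deg(F) = 3; strict inequality happens when F is divisible by Z (lost terms).


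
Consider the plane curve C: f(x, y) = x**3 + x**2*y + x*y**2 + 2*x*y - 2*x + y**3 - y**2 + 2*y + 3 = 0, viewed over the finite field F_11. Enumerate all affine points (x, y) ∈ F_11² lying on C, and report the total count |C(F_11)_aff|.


Affine F_11-points: {(0, 2), (1, 3), (2, 6), (3, 1), (4, 4), (4, 6), (4, 9), (5, 5), (6, 3), (9, 7), (10, 6), (10, 8), (10, 10)}; count = 13.

For each of the 121 pairs (x, y) ∈ F_11², evaluate f(x, y) mod 11. Record the zeros.
  x = 0: [0↦3, 1↦5, 2↦0, 3↦5, 4↦4, 5↦3, 6↦8, 7↦3, 8↦5, 9↦9, 10↦10]  zeros at y ∈ {2}
  x = 1: [0↦2, 1↦8, 2↦9, 3↦0, 4↦9, 5↦9, 6↦6, 7↦6, 8↦4, 9↦6, 10↦7]  zeros at y ∈ {3}
  x = 2: [0↦7, 1↦8, 2↦6, 3↦7, 4↦6, 5↦9, 6↦0, 7↦7, 8↦3, 9↦5, 10↦8]  zeros at y ∈ {6}
  x = 3: [0↦2, 1↦0, 2↦8, 3↦10, 4↦1, 5↦9, 6↦7, 7↦1, 8↦8, 9↦1, 10↦8]  zeros at y ∈ {1}
  x = 4: [0↦4, 1↦1, 2↦10, 3↦4, 4↦0, 5↦4, 6↦0, 7↦5, 8↦3, 9↦0, 10↦2]  zeros at y ∈ {4, 6, 9}
  x = 5: [0↦8, 1↦6, 2↦7, 3↦6, 4↦9, 5↦0, 6↦7, 7↦3, 8↦5, 9↦8, 10↦7]  zeros at y ∈ {5}
  x = 6: [0↦9, 1↦10, 2↦5, 3↦0, 4↦1, 5↦3, 6↦1, 7↦1, 8↦9, 9↦9, 10↦7]  zeros at y ∈ {3}
  x = 7: [0↦2, 1↦8, 2↦10, 3↦3, 4↦4, 5↦8, 6↦10, 7↦5, 8↦10, 9↦9, 10↦8]  zeros at y ∈ ∅
  x = 8: [0↦4, 1↦6, 2↦6, 3↦10, 4↦2, 5↦10, 6↦7, 7↦10, 8↦3, 9↦3, 10↦5]  zeros at y ∈ ∅
  x = 9: [0↦10, 1↦10, 2↦10, 3↦5, 4↦1, 5↦4, 6↦9, 7↦0, 8↦5, 9↦8, 10↦4]  zeros at y ∈ {7}
  x = 10: [0↦4, 1↦4, 2↦6, 3↦5, 4↦7, 5↦7, 6↦0, 7↦3, 8↦0, 9↦8, 10↦0]  zeros at y ∈ {6, 8, 10}
Collecting zeros: affine points = {(0, 2), (1, 3), (2, 6), (3, 1), (4, 4), (4, 6), (4, 9), (5, 5), (6, 3), (9, 7), (10, 6), (10, 8), (10, 10)}.
Total count |C(F_11)_aff| = 13.


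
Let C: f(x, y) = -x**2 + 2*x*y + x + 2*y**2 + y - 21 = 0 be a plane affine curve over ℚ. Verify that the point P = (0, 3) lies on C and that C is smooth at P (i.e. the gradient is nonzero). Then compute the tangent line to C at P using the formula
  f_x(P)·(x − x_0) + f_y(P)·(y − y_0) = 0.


Tangent line at P: 7*x + 13*y - 39 = 0.

Step 1: f(0, 3) = 0, so P lies on C.
Step 2: partial derivatives
  f_x(x, y) = -2*x + 2*y + 1, f_y(x, y) = 2*x + 4*y + 1.
  f_x(P) = 7, f_y(P) = 13 (gradient nonzero, so P is smooth).
Step 3: tangent line at P: 7·(x − 0) + 13·(y − 3) = 0.
Expanding: 7*x + 13*y - 39 = 0.


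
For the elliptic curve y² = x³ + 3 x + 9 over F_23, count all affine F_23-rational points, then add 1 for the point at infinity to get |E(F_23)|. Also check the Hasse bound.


Affine points = {(0, 3), (0, 20), (1, 6), (1, 17), (2, 0), (4, 4), (4, 19), (6, 6), (6, 17), (8, 4), (8, 19), (9, 11), (9, 12), (10, 2), (10, 21), (11, 4), (11, 19), (12, 5), (12, 18), (14, 9), (14, 14), (15, 5), (15, 18), (16, 6), (16, 17), (19, 5), (19, 18), (21, 8), (21, 15)}; affine count = 29; |E(F_23)| = 30.

Discriminant check: Δ ∝ 4a³ + 27b² = 4·3³ + 27·9² = 4·27 + 27·81 ≡ 18 (mod 23). Nonzero ⇒ E is nonsingular.
For each x ∈ F_23, compute rhs = x³ + 3·x + 9 mod 23, then count y ∈ F_23 with y² ≡ rhs.
  x = 0: rhs = 9, matching y values: 3, 20 (2 points).
  x = 1: rhs = 13, matching y values: 6, 17 (2 points).
  x = 2: rhs = 0, matching y values: 0 (1 points).
  x = 3: rhs = 22, matching y values: none (0 points).
  x = 4: rhs = 16, matching y values: 4, 19 (2 points).
  x = 5: rhs = 11, matching y values: none (0 points).
  x = 6: rhs = 13, matching y values: 6, 17 (2 points).
  x = 7: rhs = 5, matching y values: none (0 points).
  x = 8: rhs = 16, matching y values: 4, 19 (2 points).
  x = 9: rhs = 6, matching y values: 11, 12 (2 points).
  x = 10: rhs = 4, matching y values: 2, 21 (2 points).
  x = 11: rhs = 16, matching y values: 4, 19 (2 points).
  x = 12: rhs = 2, matching y values: 5, 18 (2 points).
  x = 13: rhs = 14, matching y values: none (0 points).
  x = 14: rhs = 12, matching y values: 9, 14 (2 points).
  x = 15: rhs = 2, matching y values: 5, 18 (2 points).
  x = 16: rhs = 13, matching y values: 6, 17 (2 points).
  x = 17: rhs = 5, matching y values: none (0 points).
  x = 18: rhs = 7, matching y values: none (0 points).
  x = 19: rhs = 2, matching y values: 5, 18 (2 points).
  x = 20: rhs = 19, matching y values: none (0 points).
  x = 21: rhs = 18, matching y values: 8, 15 (2 points).
  x = 22: rhs = 5, matching y values: none (0 points).
Total affine count: 29.
Full point count |E(F_23)| = 29 + 1 = 30.
Hasse bound: |30 − (23+1)| = |6| = 6 ≤ 2√23 ≈ 9.5917 ✓.


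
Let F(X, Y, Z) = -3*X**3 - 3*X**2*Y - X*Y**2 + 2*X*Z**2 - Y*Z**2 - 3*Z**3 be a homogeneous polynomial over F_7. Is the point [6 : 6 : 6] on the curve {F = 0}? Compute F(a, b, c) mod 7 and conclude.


F(6,6,6) ≡ 2 (mod 7); P is NOT on the curve.

Evaluate F(6, 6, 6) term-by-term (mod 7).
  -3*X**3 ↦ -3·216·1·1 = -648
  -3*X**2*Y ↦ -3·36·6·1 = -648
  -X*Y**2 ↦ -1·6·36·1 = -216
  2*X*Z**2 ↦ 2·6·1·36 = 432
  -Y*Z**2 ↦ -1·1·6·36 = -216
  -3*Z**3 ↦ -3·1·1·216 = -648
Sum: F(6, 6, 6) = (-648) + (-648) + (-216) + (432) + (-216) + (-648) = -1944.
Reducing mod 7: -1944 ≡ 2 (mod 7).
Since F(a, b, c) ≡ 2 ≠ 0 (mod 7), P does NOT lie on the curve.


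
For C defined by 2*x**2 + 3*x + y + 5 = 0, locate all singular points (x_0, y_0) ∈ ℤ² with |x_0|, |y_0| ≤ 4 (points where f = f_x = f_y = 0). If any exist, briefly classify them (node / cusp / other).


No singular points in the scanned grid; C is smooth there.

Compute partial derivatives:
  f_x = 4*x + 3.
  f_y = 1.
f_y = 1 is a nonzero constant, so f_y never vanishes: no point (x, y) can satisfy f = f_x = f_y = 0. In particular no (x, y) ∈ {−4, ..., 4}² is singular; the curve is smooth.


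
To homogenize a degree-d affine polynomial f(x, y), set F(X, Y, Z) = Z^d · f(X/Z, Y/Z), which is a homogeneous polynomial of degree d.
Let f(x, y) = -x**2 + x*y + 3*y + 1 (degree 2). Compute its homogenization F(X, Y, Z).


F(X, Y, Z) = -X**2 + X*Y + 3*Y*Z + Z**2

deg(f) = 2.
Substitute x = X/Z, y = Y/Z into f, then multiply by Z^2.
  monomial -1·x^2·y^0 ↦ -1·X^2·Y^0·Z^0.
  monomial 1·x^1·y^1 ↦ 1·X^1·Y^1·Z^0.
  monomial 3·x^0·y^1 ↦ 3·X^0·Y^1·Z^1.
  monomial 1·x^0·y^0 ↦ 1·X^0·Y^0·Z^2.
Collecting: F(X, Y, Z) = -X**2 + X*Y + 3*Y*Z + Z**2.


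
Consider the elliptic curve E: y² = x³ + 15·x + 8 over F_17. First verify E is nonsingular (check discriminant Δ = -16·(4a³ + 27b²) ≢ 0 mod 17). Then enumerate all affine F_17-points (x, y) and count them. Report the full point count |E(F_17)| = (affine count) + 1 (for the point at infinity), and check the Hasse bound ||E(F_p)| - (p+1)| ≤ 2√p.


Affine points = {(0, 5), (0, 12), (4, 8), (4, 9), (5, 2), (5, 15), (6, 5), (6, 12), (10, 6), (10, 11), (11, 5), (11, 12), (14, 2), (14, 15), (15, 2), (15, 15), (16, 3), (16, 14)}; affine count = 18; |E(F_17)| = 19.

Discriminant check: Δ ∝ 4a³ + 27b² = 4·15³ + 27·8² = 4·3375 + 27·64 ≡ 13 (mod 17). Nonzero ⇒ E is nonsingular.
For each x ∈ F_17, compute rhs = x³ + 15·x + 8 mod 17, then count y ∈ F_17 with y² ≡ rhs.
  x = 0: rhs = 8, matching y values: 5, 12 (2 points).
  x = 1: rhs = 7, matching y values: none (0 points).
  x = 2: rhs = 12, matching y values: none (0 points).
  x = 3: rhs = 12, matching y values: none (0 points).
  x = 4: rhs = 13, matching y values: 8, 9 (2 points).
  x = 5: rhs = 4, matching y values: 2, 15 (2 points).
  x = 6: rhs = 8, matching y values: 5, 12 (2 points).
  x = 7: rhs = 14, matching y values: none (0 points).
  x = 8: rhs = 11, matching y values: none (0 points).
  x = 9: rhs = 5, matching y values: none (0 points).
  x = 10: rhs = 2, matching y values: 6, 11 (2 points).
  x = 11: rhs = 8, matching y values: 5, 12 (2 points).
  x = 12: rhs = 12, matching y values: none (0 points).
  x = 13: rhs = 3, matching y values: none (0 points).
  x = 14: rhs = 4, matching y values: 2, 15 (2 points).
  x = 15: rhs = 4, matching y values: 2, 15 (2 points).
  x = 16: rhs = 9, matching y values: 3, 14 (2 points).
Total affine count: 18.
Full point count |E(F_17)| = 18 + 1 = 19.
Hasse bound: |19 − (17+1)| = |1| = 1 ≤ 2√17 ≈ 8.2462 ✓.


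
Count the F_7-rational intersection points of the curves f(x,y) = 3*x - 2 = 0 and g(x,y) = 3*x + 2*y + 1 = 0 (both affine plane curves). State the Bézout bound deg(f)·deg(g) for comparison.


Common zeros: {(3, 2)}; count = 1; Bézout bound = 1.

deg(f) = 1, deg(g) = 1, so Bézout bound = 1.
Scan x ∈ F_7. For each x, list the y ∈ F_7 with f(x, y) ≡ 0 and those with g(x, y) ≡ 0 (mod 7); the common zeros in that column are the intersection.
  x = 0: f ≡ 0 at y ∈ ∅; g ≡ 0 at y ∈ {3}; common: ∅.
  x = 1: f ≡ 0 at y ∈ ∅; g ≡ 0 at y ∈ {5}; common: ∅.
  x = 2: f ≡ 0 at y ∈ ∅; g ≡ 0 at y ∈ {0}; common: ∅.
  x = 3: f ≡ 0 at y ∈ {0, 1, 2, 3, 4, 5, 6}; g ≡ 0 at y ∈ {2}; common: {2}.
  x = 4: f ≡ 0 at y ∈ ∅; g ≡ 0 at y ∈ {4}; common: ∅.
  x = 5: f ≡ 0 at y ∈ ∅; g ≡ 0 at y ∈ {6}; common: ∅.
  x = 6: f ≡ 0 at y ∈ ∅; g ≡ 0 at y ∈ {1}; common: ∅.
Collecting: common zeros = {(3, 2)}, so the count is 1.
Comparison with the Bézout bound: 1 ≤ 1 = deg(f)·deg(g), as expected for curves with no common component (the bound is attained).
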